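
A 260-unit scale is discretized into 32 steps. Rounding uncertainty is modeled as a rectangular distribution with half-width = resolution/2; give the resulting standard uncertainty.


resolution = range / divisions
resolution = 260 / 32 = 8.125
u_res = resolution / (2*sqrt(3))
u_res = 8.125 / 3.4641016
u_res = 2.3455

2.3455


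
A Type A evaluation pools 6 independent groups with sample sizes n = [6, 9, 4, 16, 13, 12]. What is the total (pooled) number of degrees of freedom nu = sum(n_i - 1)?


nu = sum_i (n_i - 1)
nu = ((6 - 1) + (9 - 1) + (4 - 1) + (16 - 1) + (13 - 1) + (12 - 1))
nu = 5 + 8 + 3 + 15 + 12 + 11
nu = 54

54


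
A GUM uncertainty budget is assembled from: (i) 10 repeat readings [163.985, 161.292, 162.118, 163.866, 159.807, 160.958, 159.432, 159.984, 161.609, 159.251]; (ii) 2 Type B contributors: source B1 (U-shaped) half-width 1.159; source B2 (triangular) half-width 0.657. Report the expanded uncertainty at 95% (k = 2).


mean = (163.985 + 161.292 + 162.118 + 163.866 + 159.807 + 160.958 + 159.432 + 159.984 + 161.609 + 159.251) / 10 = 161.2302
s = sqrt(sum((x - mean)^2)/(n-1)) = 1.7086455
u_A = s / sqrt(n) = 1.7086455 / sqrt(10) = 0.54032115
u_B1 = 1.159 / sqrt(2) = 0.81953676
u_B2 = 0.657 / sqrt(6) = 0.26821913
uc = sqrt(0.54032115^2 + 0.81953676^2 + 0.26821913^2) = 1.0176094
U = k * uc = 2 * 1.0176094
U = 2.0352

2.0352


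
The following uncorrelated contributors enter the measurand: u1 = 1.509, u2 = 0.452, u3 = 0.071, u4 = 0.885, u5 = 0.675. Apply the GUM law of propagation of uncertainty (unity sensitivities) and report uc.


uc = sqrt(1.509^2 + 0.452^2 + 0.071^2 + 0.885^2 + 0.675^2)
uc = sqrt(3.725276)
uc = 1.9301

1.9301


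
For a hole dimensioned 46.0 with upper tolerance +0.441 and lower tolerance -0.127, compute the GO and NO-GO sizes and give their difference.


GO = nominal - lower_tol (smallest hole = maximum material condition)
GO = 46.0 - 0.127 = 45.873
NO-GO = nominal + upper_tol (largest hole = least material condition)
NO-GO = 46.0 + 0.441 = 46.441
spread = NO-GO - GO = 46.441 - 45.873 = 0.5680

0.5680


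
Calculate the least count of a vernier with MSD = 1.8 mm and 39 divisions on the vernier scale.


LC = MSD / n_div
= 1.8 / 39
= 0.0462

0.0462


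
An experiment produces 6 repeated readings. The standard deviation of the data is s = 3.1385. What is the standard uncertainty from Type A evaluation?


u_A = s / sqrt(n)
u_A = 3.1385 / sqrt(6)
u_A = 3.1385 / 2.4494897
u_A = 1.2813

1.2813


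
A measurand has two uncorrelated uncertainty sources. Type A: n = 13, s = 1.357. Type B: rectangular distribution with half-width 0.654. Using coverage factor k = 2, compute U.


u_A = s / sqrt(n) = 1.357 / sqrt(13) = 0.37636408
u_B = half_width / sqrt(3) = 0.654 / sqrt(3) = 0.37758708
uc = sqrt(u_A^2 + u_B^2) = sqrt(0.37636408^2 + 0.37758708^2) = 0.53312468
U = k * uc = 2 * 0.53312468
U = 1.0662

1.0662


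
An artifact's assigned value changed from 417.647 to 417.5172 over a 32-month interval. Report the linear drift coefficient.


rate = (v2 - v1) / months
= (417.5172 - 417.647) / 32
= -0.1298 / 32
= -0.0041

-0.0041


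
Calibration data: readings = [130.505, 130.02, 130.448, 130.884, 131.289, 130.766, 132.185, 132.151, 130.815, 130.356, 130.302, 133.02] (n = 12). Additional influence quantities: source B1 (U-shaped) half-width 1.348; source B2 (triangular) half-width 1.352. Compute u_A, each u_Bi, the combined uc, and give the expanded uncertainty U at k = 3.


mean = (130.505 + 130.02 + 130.448 + 130.884 + 131.289 + 130.766 + 132.185 + 132.151 + 130.815 + 130.356 + 130.302 + 133.02) / 12 = 131.06175
s = sqrt(sum((x - mean)^2)/(n-1)) = 0.92253092
u_A = s / sqrt(n) = 0.92253092 / sqrt(12) = 0.26631174
u_B1 = 1.348 / sqrt(2) = 0.95317994
u_B2 = 1.352 / sqrt(6) = 0.55195169
uc = sqrt(0.26631174^2 + 0.95317994^2 + 0.55195169^2) = 1.1331922
U = k * uc = 3 * 1.1331922
U = 3.3996

3.3996


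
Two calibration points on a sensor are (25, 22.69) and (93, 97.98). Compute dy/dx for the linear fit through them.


slope = (y2 - y1) / (x2 - x1)
= (97.98 - 22.69) / (93 - 25)
= 75.2900 / 68
= 1.1072

1.1072


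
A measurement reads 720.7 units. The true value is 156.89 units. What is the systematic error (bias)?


Systematic error = measured - true
= 720.7 - 156.89
= 563.8100

563.8100


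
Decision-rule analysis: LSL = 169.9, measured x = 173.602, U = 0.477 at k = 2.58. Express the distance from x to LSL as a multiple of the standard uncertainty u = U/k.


u = U / k = 0.477 / 2.58 = 0.18488372
margin = |LSL - x| = |169.9 - 173.602| = 3.702
z = margin / u = 3.702 / 0.18488372
z = 20.0234

20.0234


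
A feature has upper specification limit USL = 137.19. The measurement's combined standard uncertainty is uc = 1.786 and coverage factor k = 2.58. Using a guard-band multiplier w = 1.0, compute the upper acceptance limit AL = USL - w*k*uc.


U = k * uc = 2.58 * 1.786 = 4.60788
guard band g = w * U = 1.0 * 4.60788 = 4.60788
AL = USL - g = 137.19 - 4.60788
AL = 132.5821

132.5821


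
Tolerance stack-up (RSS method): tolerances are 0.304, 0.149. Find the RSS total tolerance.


RSS = sqrt(0.304^2 + 0.149^2)
= sqrt(0.114617)
= 0.3386

0.3386


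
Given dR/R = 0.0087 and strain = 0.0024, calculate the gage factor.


GF = (dR/R) / epsilon
= 0.0087 / 0.0024
= 3.6250

3.6250


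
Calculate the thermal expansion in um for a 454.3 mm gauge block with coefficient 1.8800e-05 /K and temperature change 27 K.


dL = L * alpha * dT
= 454.3 * 1.8800e-05 * 27
= 0.2306027 mm
dL_um = 0.2306027 * 1000 = 230.6027 um

230.6027


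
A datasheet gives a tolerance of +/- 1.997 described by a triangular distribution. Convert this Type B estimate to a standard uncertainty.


u_B = half_width / sqrt(6)
u_B = 1.997 / 2.4494897
u_B = 0.8153

0.8153


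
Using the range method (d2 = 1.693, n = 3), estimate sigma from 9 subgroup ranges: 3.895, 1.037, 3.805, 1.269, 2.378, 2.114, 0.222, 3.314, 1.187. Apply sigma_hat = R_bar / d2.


R_bar = (3.895 + 1.037 + 3.805 + 1.269 + 2.378 + 2.114 + 0.222 + 3.314 + 1.187) / 9
R_bar = 19.221 / 9 = 2.1356667
sigma_hat = R_bar / d2 = 2.1356667 / 1.693 = 1.2615

1.2615


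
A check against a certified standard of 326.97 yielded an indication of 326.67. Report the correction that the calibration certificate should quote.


Correction = standard - reading
= 326.97 - 326.67
= 0.3000

0.3000


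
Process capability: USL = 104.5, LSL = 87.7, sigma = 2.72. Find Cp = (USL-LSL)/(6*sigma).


Cp = (USL - LSL) / (6 * sigma)
= (104.5 - 87.7) / (6 * 2.72)
= 16.8000 / 16.3200
= 1.0294

1.0294


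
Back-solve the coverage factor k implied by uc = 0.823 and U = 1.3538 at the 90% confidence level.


k = U / uc
k = 1.3538 / 0.823
k = 1.645

1.645


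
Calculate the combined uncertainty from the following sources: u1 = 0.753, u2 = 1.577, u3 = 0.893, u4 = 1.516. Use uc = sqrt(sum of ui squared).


uc = sqrt(0.753^2 + 1.577^2 + 0.893^2 + 1.516^2)
uc = sqrt(6.149643)
uc = 2.4798

2.4798


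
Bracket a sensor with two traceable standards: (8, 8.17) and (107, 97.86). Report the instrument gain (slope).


slope = (y2 - y1) / (x2 - x1)
= (97.86 - 8.17) / (107 - 8)
= 89.6900 / 99
= 0.9060

0.9060


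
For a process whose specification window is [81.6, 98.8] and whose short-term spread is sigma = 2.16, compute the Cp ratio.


Cp = (USL - LSL) / (6 * sigma)
= (98.8 - 81.6) / (6 * 2.16)
= 17.2000 / 12.9600
= 1.3272

1.3272


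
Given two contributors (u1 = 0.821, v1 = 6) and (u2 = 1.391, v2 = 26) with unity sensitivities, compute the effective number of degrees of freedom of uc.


uc = sqrt(u1^2 + u2^2) = sqrt(0.821^2 + 1.391^2) = 1.6152158
v_eff = uc^4 / (u1^4/v1 + u2^4/v2)
= 1.6152158^4 / (0.821^4/6 + 1.391^4/26)
= 6.8064744 / 0.21971282
v_eff = 30.9790

30.9790


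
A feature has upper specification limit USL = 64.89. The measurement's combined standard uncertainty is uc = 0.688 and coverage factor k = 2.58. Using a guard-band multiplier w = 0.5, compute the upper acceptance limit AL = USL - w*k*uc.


U = k * uc = 2.58 * 0.688 = 1.77504
guard band g = w * U = 0.5 * 1.77504 = 0.88752
AL = USL - g = 64.89 - 0.88752
AL = 64.0025

64.0025


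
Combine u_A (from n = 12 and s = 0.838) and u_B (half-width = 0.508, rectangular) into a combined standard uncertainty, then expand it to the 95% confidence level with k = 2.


u_A = s / sqrt(n) = 0.838 / sqrt(12) = 0.24190976
u_B = half_width / sqrt(3) = 0.508 / sqrt(3) = 0.29329394
uc = sqrt(u_A^2 + u_B^2) = sqrt(0.24190976^2 + 0.29329394^2) = 0.38018636
U = k * uc = 2 * 0.38018636
U = 0.7604

0.7604


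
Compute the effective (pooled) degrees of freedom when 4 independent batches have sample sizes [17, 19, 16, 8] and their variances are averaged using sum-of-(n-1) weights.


nu = sum_i (n_i - 1)
nu = ((17 - 1) + (19 - 1) + (16 - 1) + (8 - 1))
nu = 16 + 18 + 15 + 7
nu = 56

56


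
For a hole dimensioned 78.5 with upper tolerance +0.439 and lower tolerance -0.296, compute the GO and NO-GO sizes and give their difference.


GO = nominal - lower_tol (smallest hole = maximum material condition)
GO = 78.5 - 0.296 = 78.204
NO-GO = nominal + upper_tol (largest hole = least material condition)
NO-GO = 78.5 + 0.439 = 78.939
spread = NO-GO - GO = 78.939 - 78.204 = 0.7350

0.7350


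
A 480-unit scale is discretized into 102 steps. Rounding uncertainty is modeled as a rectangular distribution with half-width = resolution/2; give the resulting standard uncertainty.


resolution = range / divisions
resolution = 480 / 102 = 4.7058824
u_res = resolution / (2*sqrt(3))
u_res = 4.7058824 / 3.4641016
u_res = 1.3585

1.3585


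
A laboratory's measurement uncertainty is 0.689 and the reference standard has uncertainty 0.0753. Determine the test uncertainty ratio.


TUR = u_lab / u_ref
= 0.689 / 0.0753
= 9.1501

9.1501


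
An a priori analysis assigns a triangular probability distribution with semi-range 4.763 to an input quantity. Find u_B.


u_B = half_width / sqrt(6)
u_B = 4.763 / 2.4494897
u_B = 1.9445

1.9445


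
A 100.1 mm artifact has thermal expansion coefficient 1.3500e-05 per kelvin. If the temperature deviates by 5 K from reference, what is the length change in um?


dL = L * alpha * dT
= 100.1 * 1.3500e-05 * 5
= 0.0067567 mm
dL_um = 0.0067567 * 1000 = 6.7567 um

6.7567


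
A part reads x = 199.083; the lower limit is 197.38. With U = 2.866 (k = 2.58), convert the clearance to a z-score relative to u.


u = U / k = 2.866 / 2.58 = 1.1108527
margin = |LSL - x| = |197.38 - 199.083| = 1.703
z = margin / u = 1.703 / 1.1108527
z = 1.5331

1.5331


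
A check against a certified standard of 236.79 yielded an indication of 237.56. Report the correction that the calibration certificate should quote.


Correction = standard - reading
= 236.79 - 237.56
= -0.7700

-0.7700


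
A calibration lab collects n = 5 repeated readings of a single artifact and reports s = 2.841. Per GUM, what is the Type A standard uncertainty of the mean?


u_A = s / sqrt(n)
u_A = 2.841 / sqrt(5)
u_A = 2.841 / 2.236068
u_A = 1.2705

1.2705


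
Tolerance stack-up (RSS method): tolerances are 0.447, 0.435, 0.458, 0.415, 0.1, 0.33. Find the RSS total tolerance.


RSS = sqrt(0.447^2 + 0.435^2 + 0.458^2 + 0.415^2 + 0.1^2 + 0.33^2)
= sqrt(0.889923)
= 0.9434

0.9434


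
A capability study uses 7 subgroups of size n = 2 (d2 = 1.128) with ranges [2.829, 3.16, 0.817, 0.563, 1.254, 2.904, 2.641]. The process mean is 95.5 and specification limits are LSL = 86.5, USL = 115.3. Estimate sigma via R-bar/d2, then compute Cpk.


R_bar = (2.829 + 3.16 + 0.817 + 0.563 + 1.254 + 2.904 + 2.641) / 7 = 2.024
sigma = R_bar / d2 = 2.024 / 1.128 = 1.7943262
Cp = (USL - LSL)/(6*sigma) = (115.3 - 86.5)/(6*1.7943262) = 2.6751
Cpu = (115.3 - 95.5)/(3*1.7943262) = 3.6783
Cpl = (95.5 - 86.5)/(3*1.7943262) = 1.6719
Cpk = min(Cpu, Cpl) = 1.6719

1.6719


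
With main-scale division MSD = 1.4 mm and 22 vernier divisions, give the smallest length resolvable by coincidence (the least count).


LC = MSD / n_div
= 1.4 / 22
= 0.0636

0.0636


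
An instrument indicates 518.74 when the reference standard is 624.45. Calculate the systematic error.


Systematic error = measured - true
= 518.74 - 624.45
= -105.7100

-105.7100


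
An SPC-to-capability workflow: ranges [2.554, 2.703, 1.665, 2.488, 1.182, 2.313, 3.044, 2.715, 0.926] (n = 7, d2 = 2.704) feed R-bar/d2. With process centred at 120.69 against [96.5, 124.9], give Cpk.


R_bar = (2.554 + 2.703 + 1.665 + 2.488 + 1.182 + 2.313 + 3.044 + 2.715 + 0.926) / 9 = 2.1766667
sigma = R_bar / d2 = 2.1766667 / 2.704 = 0.80498029
Cp = (USL - LSL)/(6*sigma) = (124.9 - 96.5)/(6*0.80498029) = 5.8801
Cpu = (124.9 - 120.69)/(3*0.80498029) = 1.7433
Cpl = (120.69 - 96.5)/(3*0.80498029) = 10.0168
Cpk = min(Cpu, Cpl) = 1.7433

1.7433


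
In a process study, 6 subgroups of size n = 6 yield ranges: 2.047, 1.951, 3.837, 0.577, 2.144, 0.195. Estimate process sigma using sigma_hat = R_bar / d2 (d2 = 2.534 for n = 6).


R_bar = (2.047 + 1.951 + 3.837 + 0.577 + 2.144 + 0.195) / 6
R_bar = 10.751 / 6 = 1.7918333
sigma_hat = R_bar / d2 = 1.7918333 / 2.534 = 0.7071

0.7071


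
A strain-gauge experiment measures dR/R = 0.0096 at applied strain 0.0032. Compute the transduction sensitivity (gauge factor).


GF = (dR/R) / epsilon
= 0.0096 / 0.0032
= 3.0000

3.0000


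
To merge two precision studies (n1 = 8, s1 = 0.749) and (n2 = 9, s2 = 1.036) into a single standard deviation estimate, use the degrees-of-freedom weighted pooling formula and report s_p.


s_p = sqrt(((n1-1)*s1^2 + (n2-1)*s2^2) / (n1+n2-2))
numerator = (8-1)*0.749^2 + (9-1)*1.036^2 = 3.927007 + 8.586368 = 12.513375
denominator = 8 + 9 - 2 = 15
s_p^2 = 12.513375 / 15 = 0.834225
s_p = sqrt(0.834225) = 0.9134

0.9134


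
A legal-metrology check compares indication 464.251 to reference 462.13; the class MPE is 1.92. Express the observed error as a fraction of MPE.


e = indication - reference = 464.251 - 462.13 = 2.1210
|e| = 2.1210
ratio = |e| / MPE = 2.1210 / 1.92
ratio = 1.1047

1.1047


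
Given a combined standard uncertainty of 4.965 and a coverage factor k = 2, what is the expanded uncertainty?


U = k * uc
U = 2 * 4.965
U = 9.9300

9.9300


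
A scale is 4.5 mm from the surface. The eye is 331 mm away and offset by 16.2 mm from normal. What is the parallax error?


error = h * offset / d
= 4.5 * 16.2 / 331
= 0.2202

0.2202


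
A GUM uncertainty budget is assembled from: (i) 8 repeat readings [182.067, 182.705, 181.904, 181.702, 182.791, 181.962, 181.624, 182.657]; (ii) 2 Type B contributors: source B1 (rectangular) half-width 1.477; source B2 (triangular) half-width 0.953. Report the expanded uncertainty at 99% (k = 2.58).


mean = (182.067 + 182.705 + 181.904 + 181.702 + 182.791 + 181.962 + 181.624 + 182.657) / 8 = 182.1765
s = sqrt(sum((x - mean)^2)/(n-1)) = 0.4706327
u_A = s / sqrt(n) = 0.4706327 / sqrt(8) = 0.16639379
u_B1 = 1.477 / sqrt(3) = 0.85274635
u_B2 = 0.953 / sqrt(6) = 0.38906062
uc = sqrt(0.16639379^2 + 0.85274635^2 + 0.38906062^2) = 0.95196187
U = k * uc = 2.58 * 0.95196187
U = 2.4561

2.4561


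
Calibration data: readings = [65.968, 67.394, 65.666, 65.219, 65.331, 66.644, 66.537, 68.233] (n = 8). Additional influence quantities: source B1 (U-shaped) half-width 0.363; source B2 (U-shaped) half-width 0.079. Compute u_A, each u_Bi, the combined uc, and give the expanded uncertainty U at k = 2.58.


mean = (65.968 + 67.394 + 65.666 + 65.219 + 65.331 + 66.644 + 66.537 + 68.233) / 8 = 66.374
s = sqrt(sum((x - mean)^2)/(n-1)) = 1.0476998
u_A = s / sqrt(n) = 1.0476998 / sqrt(8) = 0.37041782
u_B1 = 0.363 / sqrt(2) = 0.25667976
u_B2 = 0.079 / sqrt(2) = 0.055861436
uc = sqrt(0.37041782^2 + 0.25667976^2 + 0.055861436^2) = 0.45410831
U = k * uc = 2.58 * 0.45410831
U = 1.1716

1.1716


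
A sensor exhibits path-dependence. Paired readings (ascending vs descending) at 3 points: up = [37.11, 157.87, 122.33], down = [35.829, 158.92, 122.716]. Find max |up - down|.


|37.11 - 35.829| = 1.2810
|157.87 - 158.92| = 1.0500
|122.33 - 122.716| = 0.3860
hysteresis = max(diffs) = 1.2810

1.2810


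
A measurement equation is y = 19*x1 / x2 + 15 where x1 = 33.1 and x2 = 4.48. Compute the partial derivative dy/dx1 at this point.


y = 19*x1 / x2 + 15
dy/dx1 = 19/x2
Evaluate at x2 = 4.48: c1 = 19 / 4.48
c1 = 4.2411

4.2411


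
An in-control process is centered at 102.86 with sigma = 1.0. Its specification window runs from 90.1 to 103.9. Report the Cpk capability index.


Cpu = (USL - mean) / (3*sigma) = (103.9 - 102.86) / (3*1.0) = 0.3467
Cpl = (mean - LSL) / (3*sigma) = (102.86 - 90.1) / (3*1.0) = 4.2533
Cpk = min(Cpu, Cpl) = 0.3467

0.3467


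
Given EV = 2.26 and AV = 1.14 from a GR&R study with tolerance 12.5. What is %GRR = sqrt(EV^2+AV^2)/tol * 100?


GRR = sqrt(EV^2 + AV^2) = sqrt(2.26^2 + 1.14^2) = 2.5312448
%GRR = GRR / tol * 100 = 2.5312448 / 12.5 * 100
%GRR = 20.2500

20.2500


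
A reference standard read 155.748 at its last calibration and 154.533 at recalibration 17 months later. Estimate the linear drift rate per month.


rate = (v2 - v1) / months
= (154.533 - 155.748) / 17
= -1.2150 / 17
= -0.0715

-0.0715


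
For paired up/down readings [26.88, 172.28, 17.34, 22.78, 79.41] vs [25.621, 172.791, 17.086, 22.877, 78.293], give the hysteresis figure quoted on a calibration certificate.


|26.88 - 25.621| = 1.2590
|172.28 - 172.791| = 0.5110
|17.34 - 17.086| = 0.2540
|22.78 - 22.877| = 0.0970
|79.41 - 78.293| = 1.1170
hysteresis = max(diffs) = 1.2590

1.2590


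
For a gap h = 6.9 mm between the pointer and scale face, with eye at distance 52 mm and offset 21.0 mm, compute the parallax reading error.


error = h * offset / d
= 6.9 * 21.0 / 52
= 2.7865

2.7865


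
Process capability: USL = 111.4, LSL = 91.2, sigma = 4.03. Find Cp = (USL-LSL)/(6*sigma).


Cp = (USL - LSL) / (6 * sigma)
= (111.4 - 91.2) / (6 * 4.03)
= 20.2000 / 24.1800
= 0.8354

0.8354


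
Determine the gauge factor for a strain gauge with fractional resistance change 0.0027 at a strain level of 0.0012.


GF = (dR/R) / epsilon
= 0.0027 / 0.0012
= 2.2500

2.2500


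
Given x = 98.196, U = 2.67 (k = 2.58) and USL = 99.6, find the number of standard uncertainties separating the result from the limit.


u = U / k = 2.67 / 2.58 = 1.0348837
margin = |USL - x| = |99.6 - 98.196| = 1.404
z = margin / u = 1.404 / 1.0348837
z = 1.3567

1.3567


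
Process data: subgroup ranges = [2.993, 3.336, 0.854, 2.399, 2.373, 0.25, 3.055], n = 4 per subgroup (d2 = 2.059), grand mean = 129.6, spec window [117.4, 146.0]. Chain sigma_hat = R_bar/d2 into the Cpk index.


R_bar = (2.993 + 3.336 + 0.854 + 2.399 + 2.373 + 0.25 + 3.055) / 7 = 2.18
sigma = R_bar / d2 = 2.18 / 2.059 = 1.0587664
Cp = (USL - LSL)/(6*sigma) = (146.0 - 117.4)/(6*1.0587664) = 4.5021
Cpu = (146.0 - 129.6)/(3*1.0587664) = 5.1632
Cpl = (129.6 - 117.4)/(3*1.0587664) = 3.8409
Cpk = min(Cpu, Cpl) = 3.8409

3.8409


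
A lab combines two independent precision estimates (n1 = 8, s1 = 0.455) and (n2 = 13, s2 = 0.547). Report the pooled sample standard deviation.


s_p = sqrt(((n1-1)*s1^2 + (n2-1)*s2^2) / (n1+n2-2))
numerator = (8-1)*0.455^2 + (13-1)*0.547^2 = 1.449175 + 3.590508 = 5.039683
denominator = 8 + 13 - 2 = 19
s_p^2 = 5.039683 / 19 = 0.26524647
s_p = sqrt(0.26524647) = 0.5150

0.5150


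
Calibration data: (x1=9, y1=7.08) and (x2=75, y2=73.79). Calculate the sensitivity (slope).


slope = (y2 - y1) / (x2 - x1)
= (73.79 - 7.08) / (75 - 9)
= 66.7100 / 66
= 1.0108

1.0108


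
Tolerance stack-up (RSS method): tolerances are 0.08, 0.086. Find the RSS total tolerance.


RSS = sqrt(0.08^2 + 0.086^2)
= sqrt(0.013796)
= 0.1175

0.1175


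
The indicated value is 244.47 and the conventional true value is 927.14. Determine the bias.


Systematic error = measured - true
= 244.47 - 927.14
= -682.6700

-682.6700


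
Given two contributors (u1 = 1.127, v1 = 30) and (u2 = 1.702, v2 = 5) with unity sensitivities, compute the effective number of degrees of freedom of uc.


uc = sqrt(u1^2 + u2^2) = sqrt(1.127^2 + 1.702^2) = 2.0413067
v_eff = uc^4 / (u1^4/v1 + u2^4/v2)
= 2.0413067^4 / (1.127^4/30 + 1.702^4/5)
= 17.363331 / 1.7320689
v_eff = 10.0246

10.0246


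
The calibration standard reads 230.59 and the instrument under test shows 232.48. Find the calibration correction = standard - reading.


Correction = standard - reading
= 230.59 - 232.48
= -1.8900

-1.8900


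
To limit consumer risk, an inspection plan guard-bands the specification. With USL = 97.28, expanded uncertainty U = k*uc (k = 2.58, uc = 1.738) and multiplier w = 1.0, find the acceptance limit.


U = k * uc = 2.58 * 1.738 = 4.48404
guard band g = w * U = 1.0 * 4.48404 = 4.48404
AL = USL - g = 97.28 - 4.48404
AL = 92.7960

92.7960


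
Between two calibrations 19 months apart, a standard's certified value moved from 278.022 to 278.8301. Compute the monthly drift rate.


rate = (v2 - v1) / months
= (278.8301 - 278.022) / 19
= 0.8081 / 19
= 0.0425

0.0425


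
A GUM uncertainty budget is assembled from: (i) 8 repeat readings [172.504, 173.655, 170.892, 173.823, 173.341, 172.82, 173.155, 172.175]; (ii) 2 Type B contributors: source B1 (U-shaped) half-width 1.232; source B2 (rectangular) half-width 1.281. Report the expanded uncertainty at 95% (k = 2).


mean = (172.504 + 173.655 + 170.892 + 173.823 + 173.341 + 172.82 + 173.155 + 172.175) / 8 = 172.795625
s = sqrt(sum((x - mean)^2)/(n-1)) = 0.94982794
u_A = s / sqrt(n) = 0.94982794 / sqrt(8) = 0.33581489
u_B1 = 1.232 / sqrt(2) = 0.87115555
u_B2 = 1.281 / sqrt(3) = 0.73958569
uc = sqrt(0.33581489^2 + 0.87115555^2 + 0.73958569^2) = 1.1910796
U = k * uc = 2 * 1.1910796
U = 2.3822

2.3822


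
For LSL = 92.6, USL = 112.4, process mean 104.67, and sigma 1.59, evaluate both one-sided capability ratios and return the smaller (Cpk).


Cpu = (USL - mean) / (3*sigma) = (112.4 - 104.67) / (3*1.59) = 1.6205
Cpl = (mean - LSL) / (3*sigma) = (104.67 - 92.6) / (3*1.59) = 2.5304
Cpk = min(Cpu, Cpl) = 1.6205

1.6205


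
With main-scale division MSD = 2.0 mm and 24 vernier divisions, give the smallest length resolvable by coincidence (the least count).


LC = MSD / n_div
= 2.0 / 24
= 0.0833

0.0833


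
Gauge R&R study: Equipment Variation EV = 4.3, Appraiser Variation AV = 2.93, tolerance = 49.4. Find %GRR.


GRR = sqrt(EV^2 + AV^2) = sqrt(4.3^2 + 2.93^2) = 5.2033547
%GRR = GRR / tol * 100 = 5.2033547 / 49.4 * 100
%GRR = 10.5331

10.5331


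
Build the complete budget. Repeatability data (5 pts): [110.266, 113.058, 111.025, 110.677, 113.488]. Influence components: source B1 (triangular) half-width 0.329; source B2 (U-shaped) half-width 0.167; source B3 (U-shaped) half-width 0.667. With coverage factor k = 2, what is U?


mean = (110.266 + 113.058 + 111.025 + 110.677 + 113.488) / 5 = 111.7028
s = sqrt(sum((x - mean)^2)/(n-1)) = 1.4662519
u_A = s / sqrt(n) = 1.4662519 / sqrt(5) = 0.65572778
u_B1 = 0.329 / sqrt(6) = 0.13431369
u_B2 = 0.167 / sqrt(2) = 0.11808683
u_B3 = 0.667 / sqrt(2) = 0.47164022
uc = sqrt(0.65572778^2 + 0.13431369^2 + 0.11808683^2 + 0.47164022^2) = 0.8272896
U = k * uc = 2 * 0.8272896
U = 1.6546

1.6546


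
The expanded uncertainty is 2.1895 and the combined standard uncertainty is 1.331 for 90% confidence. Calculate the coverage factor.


k = U / uc
k = 2.1895 / 1.331
k = 1.645

1.645


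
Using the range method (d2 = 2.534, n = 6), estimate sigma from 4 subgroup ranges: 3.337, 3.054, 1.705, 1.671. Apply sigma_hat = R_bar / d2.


R_bar = (3.337 + 3.054 + 1.705 + 1.671) / 4
R_bar = 9.767 / 4 = 2.44175
sigma_hat = R_bar / d2 = 2.44175 / 2.534 = 0.9636

0.9636


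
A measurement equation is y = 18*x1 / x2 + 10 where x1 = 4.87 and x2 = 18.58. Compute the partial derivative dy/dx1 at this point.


y = 18*x1 / x2 + 10
dy/dx1 = 18/x2
Evaluate at x2 = 18.58: c1 = 18 / 18.58
c1 = 0.9688

0.9688


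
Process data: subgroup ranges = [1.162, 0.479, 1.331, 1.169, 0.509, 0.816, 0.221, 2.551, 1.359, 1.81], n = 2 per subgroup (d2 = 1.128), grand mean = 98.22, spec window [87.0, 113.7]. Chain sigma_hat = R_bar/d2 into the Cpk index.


R_bar = (1.162 + 0.479 + 1.331 + 1.169 + 0.509 + 0.816 + 0.221 + 2.551 + 1.359 + 1.81) / 10 = 1.1407
sigma = R_bar / d2 = 1.1407 / 1.128 = 1.0112589
Cp = (USL - LSL)/(6*sigma) = (113.7 - 87.0)/(6*1.0112589) = 4.4005
Cpu = (113.7 - 98.22)/(3*1.0112589) = 5.1026
Cpl = (98.22 - 87.0)/(3*1.0112589) = 3.6984
Cpk = min(Cpu, Cpl) = 3.6984

3.6984


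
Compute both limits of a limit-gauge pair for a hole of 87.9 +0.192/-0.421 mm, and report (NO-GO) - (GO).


GO = nominal - lower_tol (smallest hole = maximum material condition)
GO = 87.9 - 0.421 = 87.479
NO-GO = nominal + upper_tol (largest hole = least material condition)
NO-GO = 87.9 + 0.192 = 88.092
spread = NO-GO - GO = 88.092 - 87.479 = 0.6130

0.6130


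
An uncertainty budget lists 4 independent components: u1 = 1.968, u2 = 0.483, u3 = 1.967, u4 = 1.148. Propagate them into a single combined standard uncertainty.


uc = sqrt(1.968^2 + 0.483^2 + 1.967^2 + 1.148^2)
uc = sqrt(9.293306)
uc = 3.0485

3.0485


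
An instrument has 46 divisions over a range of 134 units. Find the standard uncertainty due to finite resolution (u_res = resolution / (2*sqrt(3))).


resolution = range / divisions
resolution = 134 / 46 = 2.9130435
u_res = resolution / (2*sqrt(3))
u_res = 2.9130435 / 3.4641016
u_res = 0.8409

0.8409


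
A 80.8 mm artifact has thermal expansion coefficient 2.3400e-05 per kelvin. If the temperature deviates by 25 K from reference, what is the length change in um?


dL = L * alpha * dT
= 80.8 * 2.3400e-05 * 25
= 0.0472680 mm
dL_um = 0.0472680 * 1000 = 47.2680 um

47.2680


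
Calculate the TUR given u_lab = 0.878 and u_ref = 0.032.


TUR = u_lab / u_ref
= 0.878 / 0.032
= 27.4375

27.4375


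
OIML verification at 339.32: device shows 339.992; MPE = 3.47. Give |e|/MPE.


e = indication - reference = 339.992 - 339.32 = 0.6720
|e| = 0.6720
ratio = |e| / MPE = 0.6720 / 3.47
ratio = 0.1937

0.1937


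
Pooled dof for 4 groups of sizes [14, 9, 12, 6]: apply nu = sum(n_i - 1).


nu = sum_i (n_i - 1)
nu = ((14 - 1) + (9 - 1) + (12 - 1) + (6 - 1))
nu = 13 + 8 + 11 + 5
nu = 37

37


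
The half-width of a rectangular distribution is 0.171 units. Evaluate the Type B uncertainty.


u_B = half_width / sqrt(3)
u_B = 0.171 / 1.7320508
u_B = 0.0987

0.0987


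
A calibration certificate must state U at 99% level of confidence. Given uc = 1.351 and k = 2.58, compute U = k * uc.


U = k * uc
U = 2.58 * 1.351
U = 3.4856

3.4856


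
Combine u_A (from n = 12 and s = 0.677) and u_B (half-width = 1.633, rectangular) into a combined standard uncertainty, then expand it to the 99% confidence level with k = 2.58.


u_A = s / sqrt(n) = 0.677 / sqrt(12) = 0.19543307
u_B = half_width / sqrt(3) = 1.633 / sqrt(3) = 0.94281299
uc = sqrt(u_A^2 + u_B^2) = sqrt(0.19543307^2 + 0.94281299^2) = 0.96285535
U = k * uc = 2.58 * 0.96285535
U = 2.4842

2.4842


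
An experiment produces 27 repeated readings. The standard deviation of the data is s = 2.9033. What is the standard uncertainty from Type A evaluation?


u_A = s / sqrt(n)
u_A = 2.9033 / sqrt(27)
u_A = 2.9033 / 5.1961524
u_A = 0.5587

0.5587


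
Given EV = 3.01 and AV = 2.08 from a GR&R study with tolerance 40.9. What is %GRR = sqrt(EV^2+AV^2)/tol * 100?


GRR = sqrt(EV^2 + AV^2) = sqrt(3.01^2 + 2.08^2) = 3.6587566
%GRR = GRR / tol * 100 = 3.6587566 / 40.9 * 100
%GRR = 8.9456

8.9456


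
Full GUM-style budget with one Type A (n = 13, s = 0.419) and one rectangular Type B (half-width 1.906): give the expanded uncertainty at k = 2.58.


u_A = s / sqrt(n) = 0.419 / sqrt(13) = 0.11620969
u_B = half_width / sqrt(3) = 1.906 / sqrt(3) = 1.1004296
uc = sqrt(u_A^2 + u_B^2) = sqrt(0.11620969^2 + 1.1004296^2) = 1.1065487
U = k * uc = 2.58 * 1.1065487
U = 2.8549

2.8549


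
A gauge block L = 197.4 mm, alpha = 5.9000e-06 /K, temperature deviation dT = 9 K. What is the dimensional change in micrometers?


dL = L * alpha * dT
= 197.4 * 5.9000e-06 * 9
= 0.0104819 mm
dL_um = 0.0104819 * 1000 = 10.4819 um

10.4819


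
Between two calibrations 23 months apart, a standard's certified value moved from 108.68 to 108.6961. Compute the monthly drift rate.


rate = (v2 - v1) / months
= (108.6961 - 108.68) / 23
= 0.0161 / 23
= 7.0000e-04

7.0000e-04


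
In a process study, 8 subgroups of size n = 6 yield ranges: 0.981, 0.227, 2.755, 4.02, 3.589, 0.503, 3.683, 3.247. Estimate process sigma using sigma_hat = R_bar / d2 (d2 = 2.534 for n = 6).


R_bar = (0.981 + 0.227 + 2.755 + 4.02 + 3.589 + 0.503 + 3.683 + 3.247) / 8
R_bar = 19.005 / 8 = 2.375625
sigma_hat = R_bar / d2 = 2.375625 / 2.534 = 0.9375

0.9375


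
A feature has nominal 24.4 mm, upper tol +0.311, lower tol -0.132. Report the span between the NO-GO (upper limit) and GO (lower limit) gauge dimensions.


GO = nominal - lower_tol (smallest hole = maximum material condition)
GO = 24.4 - 0.132 = 24.268
NO-GO = nominal + upper_tol (largest hole = least material condition)
NO-GO = 24.4 + 0.311 = 24.711
spread = NO-GO - GO = 24.711 - 24.268 = 0.4430

0.4430


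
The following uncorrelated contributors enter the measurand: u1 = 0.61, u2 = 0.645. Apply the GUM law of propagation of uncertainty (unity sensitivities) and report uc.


uc = sqrt(0.61^2 + 0.645^2)
uc = sqrt(0.788125)
uc = 0.8878

0.8878


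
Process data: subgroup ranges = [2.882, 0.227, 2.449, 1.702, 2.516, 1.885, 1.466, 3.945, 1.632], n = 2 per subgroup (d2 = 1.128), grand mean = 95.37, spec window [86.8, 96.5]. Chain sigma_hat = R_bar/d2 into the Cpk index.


R_bar = (2.882 + 0.227 + 2.449 + 1.702 + 2.516 + 1.885 + 1.466 + 3.945 + 1.632) / 9 = 2.0782222
sigma = R_bar / d2 = 2.0782222 / 1.128 = 1.8423956
Cp = (USL - LSL)/(6*sigma) = (96.5 - 86.8)/(6*1.8423956) = 0.8775
Cpu = (96.5 - 95.37)/(3*1.8423956) = 0.2044
Cpl = (95.37 - 86.8)/(3*1.8423956) = 1.5505
Cpk = min(Cpu, Cpl) = 0.2044

0.2044


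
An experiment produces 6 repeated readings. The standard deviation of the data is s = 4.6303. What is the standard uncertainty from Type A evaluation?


u_A = s / sqrt(n)
u_A = 4.6303 / sqrt(6)
u_A = 4.6303 / 2.4494897
u_A = 1.8903

1.8903


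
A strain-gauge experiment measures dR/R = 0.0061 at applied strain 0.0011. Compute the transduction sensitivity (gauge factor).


GF = (dR/R) / epsilon
= 0.0061 / 0.0011
= 5.5455

5.5455


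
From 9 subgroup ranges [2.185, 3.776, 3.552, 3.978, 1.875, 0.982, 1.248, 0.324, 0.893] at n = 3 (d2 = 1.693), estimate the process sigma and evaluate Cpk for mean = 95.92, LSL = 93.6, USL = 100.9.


R_bar = (2.185 + 3.776 + 3.552 + 3.978 + 1.875 + 0.982 + 1.248 + 0.324 + 0.893) / 9 = 2.0903333
sigma = R_bar / d2 = 2.0903333 / 1.693 = 1.2346918
Cp = (USL - LSL)/(6*sigma) = (100.9 - 93.6)/(6*1.2346918) = 0.9854
Cpu = (100.9 - 95.92)/(3*1.2346918) = 1.3445
Cpl = (95.92 - 93.6)/(3*1.2346918) = 0.6263
Cpk = min(Cpu, Cpl) = 0.6263

0.6263


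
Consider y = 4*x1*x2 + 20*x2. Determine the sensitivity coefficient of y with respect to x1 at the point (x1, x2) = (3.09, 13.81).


y = 4*x1*x2 + 20*x2
dy/dx1 = 4*x2
Evaluate at x2 = 13.81: c1 = 4 * 13.81
c1 = 55.2400

55.2400


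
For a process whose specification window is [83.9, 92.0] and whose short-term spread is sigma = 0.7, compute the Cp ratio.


Cp = (USL - LSL) / (6 * sigma)
= (92.0 - 83.9) / (6 * 0.7)
= 8.1000 / 4.2000
= 1.9286

1.9286


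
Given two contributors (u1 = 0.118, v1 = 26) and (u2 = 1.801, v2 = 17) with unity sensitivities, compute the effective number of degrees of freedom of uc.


uc = sqrt(u1^2 + u2^2) = sqrt(0.118^2 + 1.801^2) = 1.8048615
v_eff = uc^4 / (u1^4/v1 + u2^4/v2)
= 1.8048615^4 / (0.118^4/26 + 1.801^4/17)
= 10.611469 / 0.61888672
v_eff = 17.1461

17.1461


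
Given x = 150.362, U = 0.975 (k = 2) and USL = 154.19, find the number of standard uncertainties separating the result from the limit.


u = U / k = 0.975 / 2 = 0.4875
margin = |USL - x| = |154.19 - 150.362| = 3.828
z = margin / u = 3.828 / 0.4875
z = 7.8523

7.8523


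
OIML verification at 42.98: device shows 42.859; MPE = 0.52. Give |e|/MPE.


e = indication - reference = 42.859 - 42.98 = -0.1210
|e| = 0.1210
ratio = |e| / MPE = 0.1210 / 0.52
ratio = 0.2327

0.2327


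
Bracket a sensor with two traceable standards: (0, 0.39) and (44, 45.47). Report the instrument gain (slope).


slope = (y2 - y1) / (x2 - x1)
= (45.47 - 0.39) / (44 - 0)
= 45.0800 / 44
= 1.0245

1.0245


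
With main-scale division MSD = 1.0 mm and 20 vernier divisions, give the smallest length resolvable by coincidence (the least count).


LC = MSD / n_div
= 1.0 / 20
= 0.0500

0.0500


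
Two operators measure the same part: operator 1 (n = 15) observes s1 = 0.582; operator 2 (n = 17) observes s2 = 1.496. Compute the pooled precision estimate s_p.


s_p = sqrt(((n1-1)*s1^2 + (n2-1)*s2^2) / (n1+n2-2))
numerator = (15-1)*0.582^2 + (17-1)*1.496^2 = 4.742136 + 35.808256 = 40.550392
denominator = 15 + 17 - 2 = 30
s_p^2 = 40.550392 / 30 = 1.3516797
s_p = sqrt(1.3516797) = 1.1626

1.1626


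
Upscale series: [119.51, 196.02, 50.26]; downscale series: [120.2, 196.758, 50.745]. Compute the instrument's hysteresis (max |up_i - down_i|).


|119.51 - 120.2| = 0.6900
|196.02 - 196.758| = 0.7380
|50.26 - 50.745| = 0.4850
hysteresis = max(diffs) = 0.7380

0.7380


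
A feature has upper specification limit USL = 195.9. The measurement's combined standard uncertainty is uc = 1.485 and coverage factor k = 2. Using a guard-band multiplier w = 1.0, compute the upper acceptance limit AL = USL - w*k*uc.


U = k * uc = 2 * 1.485 = 2.97
guard band g = w * U = 1.0 * 2.97 = 2.97
AL = USL - g = 195.9 - 2.97
AL = 192.9300

192.9300


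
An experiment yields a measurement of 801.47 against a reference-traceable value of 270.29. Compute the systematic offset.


Systematic error = measured - true
= 801.47 - 270.29
= 531.1800

531.1800


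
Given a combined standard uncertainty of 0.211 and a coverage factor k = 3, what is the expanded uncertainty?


U = k * uc
U = 3 * 0.211
U = 0.6330

0.6330


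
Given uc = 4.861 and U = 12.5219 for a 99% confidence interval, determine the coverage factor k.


k = U / uc
k = 12.5219 / 4.861
k = 2.576

2.576


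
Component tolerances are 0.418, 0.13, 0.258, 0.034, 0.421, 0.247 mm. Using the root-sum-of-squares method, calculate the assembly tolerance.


RSS = sqrt(0.418^2 + 0.13^2 + 0.258^2 + 0.034^2 + 0.421^2 + 0.247^2)
= sqrt(0.497594)
= 0.7054

0.7054


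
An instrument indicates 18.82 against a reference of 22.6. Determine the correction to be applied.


Correction = standard - reading
= 22.6 - 18.82
= 3.7800

3.7800


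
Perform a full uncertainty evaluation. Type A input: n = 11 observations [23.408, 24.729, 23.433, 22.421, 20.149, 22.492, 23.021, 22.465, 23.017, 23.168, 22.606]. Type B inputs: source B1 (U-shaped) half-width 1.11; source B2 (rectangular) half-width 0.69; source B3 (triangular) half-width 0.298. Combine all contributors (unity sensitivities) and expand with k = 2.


mean = (23.408 + 24.729 + 23.433 + 22.421 + 20.149 + 22.492 + 23.021 + 22.465 + 23.017 + 23.168 + 22.606) / 11 = 22.80990909
s = sqrt(sum((x - mean)^2)/(n-1)) = 1.1017184
u_A = s / sqrt(n) = 1.1017184 / sqrt(11) = 0.3321806
u_B1 = 1.11 / sqrt(2) = 0.78488853
u_B2 = 0.69 / sqrt(3) = 0.39837169
u_B3 = 0.298 / sqrt(6) = 0.12165799
uc = sqrt(0.3321806^2 + 0.78488853^2 + 0.39837169^2 + 0.12165799^2) = 0.94862776
U = k * uc = 2 * 0.94862776
U = 1.8973

1.8973


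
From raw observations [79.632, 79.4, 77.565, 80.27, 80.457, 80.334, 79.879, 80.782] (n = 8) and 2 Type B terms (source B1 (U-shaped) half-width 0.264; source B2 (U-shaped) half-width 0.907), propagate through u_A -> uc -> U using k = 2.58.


mean = (79.632 + 79.4 + 77.565 + 80.27 + 80.457 + 80.334 + 79.879 + 80.782) / 8 = 79.789875
s = sqrt(sum((x - mean)^2)/(n-1)) = 1.0064718
u_A = s / sqrt(n) = 1.0064718 / sqrt(8) = 0.35584152
u_B1 = 0.264 / sqrt(2) = 0.18667619
u_B2 = 0.907 / sqrt(2) = 0.64134585
uc = sqrt(0.35584152^2 + 0.18667619^2 + 0.64134585^2) = 0.75683267
U = k * uc = 2.58 * 0.75683267
U = 1.9526

1.9526


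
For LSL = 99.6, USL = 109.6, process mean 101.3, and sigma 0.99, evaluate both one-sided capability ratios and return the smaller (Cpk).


Cpu = (USL - mean) / (3*sigma) = (109.6 - 101.3) / (3*0.99) = 2.7946
Cpl = (mean - LSL) / (3*sigma) = (101.3 - 99.6) / (3*0.99) = 0.5724
Cpk = min(Cpu, Cpl) = 0.5724

0.5724


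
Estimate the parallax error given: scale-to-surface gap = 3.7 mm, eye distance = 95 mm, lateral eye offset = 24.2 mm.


error = h * offset / d
= 3.7 * 24.2 / 95
= 0.9425

0.9425


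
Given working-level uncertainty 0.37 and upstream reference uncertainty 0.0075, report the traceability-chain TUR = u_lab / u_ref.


TUR = u_lab / u_ref
= 0.37 / 0.0075
= 49.3333

49.3333


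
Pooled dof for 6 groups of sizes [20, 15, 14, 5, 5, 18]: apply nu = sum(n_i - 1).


nu = sum_i (n_i - 1)
nu = ((20 - 1) + (15 - 1) + (14 - 1) + (5 - 1) + (5 - 1) + (18 - 1))
nu = 19 + 14 + 13 + 4 + 4 + 17
nu = 71

71


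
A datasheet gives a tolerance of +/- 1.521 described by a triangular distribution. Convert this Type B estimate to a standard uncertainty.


u_B = half_width / sqrt(6)
u_B = 1.521 / 2.4494897
u_B = 0.6209

0.6209


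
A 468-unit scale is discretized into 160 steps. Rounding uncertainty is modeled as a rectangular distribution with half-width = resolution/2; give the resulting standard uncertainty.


resolution = range / divisions
resolution = 468 / 160 = 2.925
u_res = resolution / (2*sqrt(3))
u_res = 2.925 / 3.4641016
u_res = 0.8444

0.8444


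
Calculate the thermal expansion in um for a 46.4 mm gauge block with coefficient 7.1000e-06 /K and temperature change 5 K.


dL = L * alpha * dT
= 46.4 * 7.1000e-06 * 5
= 0.0016472 mm
dL_um = 0.0016472 * 1000 = 1.6472 um

1.6472


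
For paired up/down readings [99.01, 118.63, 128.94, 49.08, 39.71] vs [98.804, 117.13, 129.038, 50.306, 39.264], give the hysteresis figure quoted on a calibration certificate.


|99.01 - 98.804| = 0.2060
|118.63 - 117.13| = 1.5000
|128.94 - 129.038| = 0.0980
|49.08 - 50.306| = 1.2260
|39.71 - 39.264| = 0.4460
hysteresis = max(diffs) = 1.5000

1.5000


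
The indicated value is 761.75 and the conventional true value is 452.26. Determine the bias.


Systematic error = measured - true
= 761.75 - 452.26
= 309.4900

309.4900


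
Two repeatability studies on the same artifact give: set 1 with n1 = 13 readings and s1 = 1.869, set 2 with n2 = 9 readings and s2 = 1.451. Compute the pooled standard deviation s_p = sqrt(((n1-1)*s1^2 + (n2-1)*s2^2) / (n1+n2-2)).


s_p = sqrt(((n1-1)*s1^2 + (n2-1)*s2^2) / (n1+n2-2))
numerator = (13-1)*1.869^2 + (9-1)*1.451^2 = 41.917932 + 16.843208 = 58.76114
denominator = 13 + 9 - 2 = 20
s_p^2 = 58.76114 / 20 = 2.938057
s_p = sqrt(2.938057) = 1.7141

1.7141


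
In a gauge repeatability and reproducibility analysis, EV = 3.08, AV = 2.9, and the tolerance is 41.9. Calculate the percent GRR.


GRR = sqrt(EV^2 + AV^2) = sqrt(3.08^2 + 2.9^2) = 4.2304137
%GRR = GRR / tol * 100 = 4.2304137 / 41.9 * 100
%GRR = 10.0965

10.0965


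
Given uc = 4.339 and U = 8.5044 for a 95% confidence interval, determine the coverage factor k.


k = U / uc
k = 8.5044 / 4.339
k = 1.96

1.96


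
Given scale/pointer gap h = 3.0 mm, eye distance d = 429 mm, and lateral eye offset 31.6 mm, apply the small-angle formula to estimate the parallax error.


error = h * offset / d
= 3.0 * 31.6 / 429
= 0.2210

0.2210


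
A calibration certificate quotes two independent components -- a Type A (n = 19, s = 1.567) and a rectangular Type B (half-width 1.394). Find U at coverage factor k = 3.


u_A = s / sqrt(n) = 1.567 / sqrt(19) = 0.35949445
u_B = half_width / sqrt(3) = 1.394 / sqrt(3) = 0.80482628
uc = sqrt(u_A^2 + u_B^2) = sqrt(0.35949445^2 + 0.80482628^2) = 0.8814656
U = k * uc = 3 * 0.8814656
U = 2.6444

2.6444
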